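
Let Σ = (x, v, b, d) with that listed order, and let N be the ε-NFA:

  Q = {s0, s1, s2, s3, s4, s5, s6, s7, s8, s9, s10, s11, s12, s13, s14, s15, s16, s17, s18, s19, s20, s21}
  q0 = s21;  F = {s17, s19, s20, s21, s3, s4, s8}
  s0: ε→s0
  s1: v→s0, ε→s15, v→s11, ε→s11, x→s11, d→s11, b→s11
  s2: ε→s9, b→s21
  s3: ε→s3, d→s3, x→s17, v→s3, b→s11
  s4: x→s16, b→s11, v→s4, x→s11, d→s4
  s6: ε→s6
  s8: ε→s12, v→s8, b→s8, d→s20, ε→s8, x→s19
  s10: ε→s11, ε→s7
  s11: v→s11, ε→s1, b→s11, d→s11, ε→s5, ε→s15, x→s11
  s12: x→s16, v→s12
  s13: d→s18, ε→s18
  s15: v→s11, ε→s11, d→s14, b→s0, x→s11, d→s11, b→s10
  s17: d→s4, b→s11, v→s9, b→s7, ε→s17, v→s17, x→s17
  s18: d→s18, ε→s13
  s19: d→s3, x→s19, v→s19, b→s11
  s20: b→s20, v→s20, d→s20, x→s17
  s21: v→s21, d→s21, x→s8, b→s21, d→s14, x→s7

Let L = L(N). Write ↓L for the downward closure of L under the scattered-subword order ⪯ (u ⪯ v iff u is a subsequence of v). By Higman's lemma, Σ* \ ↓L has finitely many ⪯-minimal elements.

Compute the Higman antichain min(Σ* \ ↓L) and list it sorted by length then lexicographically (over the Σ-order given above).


|Q|=22, |F|=7, |δ|=70 (17 ε).
min D↑ (8 st, q0=0, F={4}): 0:x→1,v→0,b→0,d→0 1:x→2,v→1,b→1,d→3 2:x→2,v→2,b→4,d→5 3:x→6,v→3,b→3,d→3 4:x→4,v→4,b→4,d→4 5:x→6,v→5,b→4,d→5 6:x→6,v→6,b→4,d→7 7:x→4,v→7,b→4,d→7 [Hopcroft].
'xxb': |S_i|=[18, 17, 14, 8] end={s0,s1,s10,s11,s14,s15,s5,s7} ∉↓L; 3/3 del acc.
'xdxdx': N↓-sim [18, 17, 14, 12, 10, 9] end={s0,s1,s10,s11,s14,s15,s16,s5,s7} rej; 5/5 single-dels accept.
2 minimals (antichain).

min(Σ*\↓L) = [xxb, xdxdx].


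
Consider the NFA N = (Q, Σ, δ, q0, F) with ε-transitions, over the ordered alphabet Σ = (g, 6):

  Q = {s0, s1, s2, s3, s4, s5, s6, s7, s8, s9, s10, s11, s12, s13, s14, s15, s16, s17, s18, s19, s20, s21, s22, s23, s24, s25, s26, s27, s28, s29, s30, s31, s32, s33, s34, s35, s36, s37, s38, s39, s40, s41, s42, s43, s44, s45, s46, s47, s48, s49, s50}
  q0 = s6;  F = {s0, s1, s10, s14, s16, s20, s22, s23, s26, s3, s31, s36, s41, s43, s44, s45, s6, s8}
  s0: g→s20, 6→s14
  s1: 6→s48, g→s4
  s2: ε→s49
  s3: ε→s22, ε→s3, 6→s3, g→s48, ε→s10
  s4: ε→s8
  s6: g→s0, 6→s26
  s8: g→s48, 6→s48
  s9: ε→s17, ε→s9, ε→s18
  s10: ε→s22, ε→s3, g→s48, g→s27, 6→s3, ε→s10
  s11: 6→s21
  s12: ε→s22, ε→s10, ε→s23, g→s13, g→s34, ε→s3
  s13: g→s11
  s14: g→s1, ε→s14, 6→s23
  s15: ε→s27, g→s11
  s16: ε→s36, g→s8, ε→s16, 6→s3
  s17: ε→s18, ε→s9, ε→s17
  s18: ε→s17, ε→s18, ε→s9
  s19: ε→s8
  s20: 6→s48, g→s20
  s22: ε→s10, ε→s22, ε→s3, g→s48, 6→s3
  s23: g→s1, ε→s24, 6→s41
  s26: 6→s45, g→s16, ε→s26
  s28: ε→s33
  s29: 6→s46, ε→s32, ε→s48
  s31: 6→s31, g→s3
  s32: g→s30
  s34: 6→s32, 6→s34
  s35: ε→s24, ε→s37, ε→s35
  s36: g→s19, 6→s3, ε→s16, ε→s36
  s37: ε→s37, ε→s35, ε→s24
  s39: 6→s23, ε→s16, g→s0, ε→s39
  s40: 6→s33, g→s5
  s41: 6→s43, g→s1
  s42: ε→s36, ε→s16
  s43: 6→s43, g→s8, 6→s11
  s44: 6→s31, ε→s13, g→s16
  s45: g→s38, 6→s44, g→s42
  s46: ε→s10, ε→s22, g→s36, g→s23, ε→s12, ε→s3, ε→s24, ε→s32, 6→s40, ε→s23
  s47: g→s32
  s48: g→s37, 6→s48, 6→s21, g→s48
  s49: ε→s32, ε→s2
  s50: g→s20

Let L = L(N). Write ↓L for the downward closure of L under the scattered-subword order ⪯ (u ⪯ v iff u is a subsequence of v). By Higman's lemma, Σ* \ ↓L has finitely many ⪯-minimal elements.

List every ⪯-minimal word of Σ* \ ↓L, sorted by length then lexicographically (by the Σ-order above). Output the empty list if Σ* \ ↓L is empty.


A = [gg6, 6ggg, 6g6g, 6666gg].

|Q|=51, |F|=18, |δ|=117 (56 ε).
min D↑ (16 st, q0=0, F={7}): 0:g→1,6→2 1:g→3,6→4 2:g→5,6→6 3:g→3,6→7 4:g→8,6→9 5:g→10,6→11 6:g→5,6→12 7:g→7,6→7 8:g→10,6→7 9:g→8,6→13 10:g→7,6→7 11:g→7,6→11 12:g→5,6→14 13:g→8,6→15 14:g→11,6→14 15:g→10,6→15.
'gg6': |S_i|=[30, 24, 11, 5] end={s21,s24,s35,s37,s48} ∉↓L; 3/3 del acc.
'6ggg': run [30, 27, 18, 9, 5] end={s21,s24,s35,s37,s48} rej; 4/4 deletions ∈↓L.
'6g6g': N↓-sim [30, 27, 18, 9, 6] end={s21,s24,s27,s35,s37,s48} rej; 4/4 single-dels accept.
'6666gg': |S_i|=[30, 27, 25, 21, 13, 10, 6] end={s21,s24,s27,s35,s37,s48} ∉↓L; 6/6 deletions ∈↓L.
4 minimals (antichain).


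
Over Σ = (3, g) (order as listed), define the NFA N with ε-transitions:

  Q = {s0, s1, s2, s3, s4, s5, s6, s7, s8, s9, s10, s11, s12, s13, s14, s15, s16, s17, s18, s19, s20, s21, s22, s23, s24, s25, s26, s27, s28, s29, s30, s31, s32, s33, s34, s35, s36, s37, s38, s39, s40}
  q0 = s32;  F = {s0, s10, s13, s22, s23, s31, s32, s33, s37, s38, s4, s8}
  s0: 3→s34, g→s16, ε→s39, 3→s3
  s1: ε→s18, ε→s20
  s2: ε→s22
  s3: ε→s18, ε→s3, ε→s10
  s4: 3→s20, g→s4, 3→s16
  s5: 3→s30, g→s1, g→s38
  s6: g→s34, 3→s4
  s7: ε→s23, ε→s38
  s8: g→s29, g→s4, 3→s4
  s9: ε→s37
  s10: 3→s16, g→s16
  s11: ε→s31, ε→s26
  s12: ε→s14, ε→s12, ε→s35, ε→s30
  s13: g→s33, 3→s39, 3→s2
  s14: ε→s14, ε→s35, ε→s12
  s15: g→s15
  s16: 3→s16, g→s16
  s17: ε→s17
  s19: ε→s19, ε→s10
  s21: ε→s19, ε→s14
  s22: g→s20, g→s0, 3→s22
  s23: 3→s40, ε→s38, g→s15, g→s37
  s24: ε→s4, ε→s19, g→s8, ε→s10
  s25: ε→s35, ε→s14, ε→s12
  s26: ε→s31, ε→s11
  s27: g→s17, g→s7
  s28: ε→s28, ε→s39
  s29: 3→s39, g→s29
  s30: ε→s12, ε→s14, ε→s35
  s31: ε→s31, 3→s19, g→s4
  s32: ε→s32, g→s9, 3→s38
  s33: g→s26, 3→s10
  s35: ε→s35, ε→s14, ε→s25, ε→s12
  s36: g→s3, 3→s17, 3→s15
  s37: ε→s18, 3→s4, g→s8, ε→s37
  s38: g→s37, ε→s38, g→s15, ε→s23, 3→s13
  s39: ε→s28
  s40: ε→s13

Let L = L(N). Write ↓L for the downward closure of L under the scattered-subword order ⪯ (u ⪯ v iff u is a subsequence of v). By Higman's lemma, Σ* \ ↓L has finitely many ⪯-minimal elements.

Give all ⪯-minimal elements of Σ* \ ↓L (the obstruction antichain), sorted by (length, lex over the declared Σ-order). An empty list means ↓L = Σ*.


A = [g33, ggg3, 333gg, 33g3g].

|Q|=41, |F|=12, |δ|=97 (50 ε).
min D↑ (12 st, q0=0, F={8}): 0:3→1,g→2 1:3→3,g→2 2:3→4,g→5 3:3→6,g→7 4:3→8,g→4 5:3→4,g→4 6:3→6,g→9 7:3→10,g→11 8:3→8,g→8 9:3→10,g→8 10:3→8,g→8 11:3→10,g→4.
'g33': run [27, 20, 10, 2] end={s16,s20} rej; 3/3 deletions ∈↓L.
'ggg3': |S_i|=[27, 20, 13, 7, 4] end={s16,s20,s28,s39} — reject; 4/4 single-dels accept.
'333gg': N↓-sim [27, 25, 19, 12, 9, 1] end={s16} ∉↓L; 5/5 deletions ∈↓L.
'33g3g': N↓-sim [27, 25, 19, 15, 7, 1] end={s16} ∉↓L; 5/5 single-dels accept.
4 minimals (antichain).


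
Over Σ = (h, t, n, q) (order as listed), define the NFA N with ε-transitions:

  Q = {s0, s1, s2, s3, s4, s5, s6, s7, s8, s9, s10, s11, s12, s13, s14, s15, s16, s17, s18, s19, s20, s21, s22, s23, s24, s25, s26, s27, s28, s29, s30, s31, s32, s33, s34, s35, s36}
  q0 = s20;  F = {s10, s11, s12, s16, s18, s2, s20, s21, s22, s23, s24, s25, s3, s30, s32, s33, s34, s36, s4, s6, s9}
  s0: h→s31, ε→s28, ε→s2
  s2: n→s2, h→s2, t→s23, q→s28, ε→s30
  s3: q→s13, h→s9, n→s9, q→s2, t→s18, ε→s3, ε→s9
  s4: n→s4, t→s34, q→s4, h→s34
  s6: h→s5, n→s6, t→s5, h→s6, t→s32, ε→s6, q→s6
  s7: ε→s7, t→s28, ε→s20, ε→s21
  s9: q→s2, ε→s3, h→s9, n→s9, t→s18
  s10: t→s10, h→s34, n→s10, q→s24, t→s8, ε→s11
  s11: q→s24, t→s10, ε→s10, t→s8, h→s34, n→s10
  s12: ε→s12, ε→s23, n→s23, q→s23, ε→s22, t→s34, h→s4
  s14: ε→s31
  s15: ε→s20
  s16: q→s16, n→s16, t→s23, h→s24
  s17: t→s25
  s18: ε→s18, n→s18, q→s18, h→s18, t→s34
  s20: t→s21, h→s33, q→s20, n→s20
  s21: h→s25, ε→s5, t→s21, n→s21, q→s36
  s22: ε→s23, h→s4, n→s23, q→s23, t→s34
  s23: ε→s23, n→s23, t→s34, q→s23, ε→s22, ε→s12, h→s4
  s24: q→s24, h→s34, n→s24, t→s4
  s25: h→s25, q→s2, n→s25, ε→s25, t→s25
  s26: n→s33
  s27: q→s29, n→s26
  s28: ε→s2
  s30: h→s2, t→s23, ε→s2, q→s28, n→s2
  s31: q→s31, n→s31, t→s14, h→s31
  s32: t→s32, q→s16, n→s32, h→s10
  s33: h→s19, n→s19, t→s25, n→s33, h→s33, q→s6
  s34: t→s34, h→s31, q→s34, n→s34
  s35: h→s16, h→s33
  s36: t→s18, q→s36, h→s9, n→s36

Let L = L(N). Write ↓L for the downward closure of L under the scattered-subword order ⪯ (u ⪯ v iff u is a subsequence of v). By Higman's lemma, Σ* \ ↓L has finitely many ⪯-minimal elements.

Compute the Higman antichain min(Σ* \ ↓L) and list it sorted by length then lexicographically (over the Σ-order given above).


Antichain: [tqtth, hqthhh].

|Q|=37, |F|=21, |δ|=129 (26 ε).
min D↑ (17 st, q0=0, F={16}): 0:h→1,t→2,n→0,q→0 1:h→1,t→3,n→1,q→4 2:h→3,t→2,n→2,q→5 3:h→3,t→3,n→3,q→6 4:h→4,t→7,n→4,q→4 5:h→8,t→9,n→5,q→5 6:h→6,t→10,n→6,q→6 7:h→11,t→7,n→7,q→12 8:h→8,t→9,n→8,q→6 9:h→9,t→13,n→9,q→9 10:h→14,t→13,n→10,q→10 11:h→13,t→11,n→11,q→15 12:h→15,t→10,n→12,q→12 13:h→16,t→13,n→13,q→13 14:h→13,t→13,n→14,q→14 15:h→13,t→14,n→15,q→15 16:h→16,t→16,n→16,q→16 [Hopcroft].
'tqtth': |S_i|=[28, 24, 17, 8, 3, 2] end={s14,s31} rej; 5/5 deletions ∈↓L.
'hqthhh': run [28, 25, 20, 14, 8, 3, 2] end={s14,s31} ∉↓L; 6/6 deletions ∈↓L.
2 words, ⪯-incomp.


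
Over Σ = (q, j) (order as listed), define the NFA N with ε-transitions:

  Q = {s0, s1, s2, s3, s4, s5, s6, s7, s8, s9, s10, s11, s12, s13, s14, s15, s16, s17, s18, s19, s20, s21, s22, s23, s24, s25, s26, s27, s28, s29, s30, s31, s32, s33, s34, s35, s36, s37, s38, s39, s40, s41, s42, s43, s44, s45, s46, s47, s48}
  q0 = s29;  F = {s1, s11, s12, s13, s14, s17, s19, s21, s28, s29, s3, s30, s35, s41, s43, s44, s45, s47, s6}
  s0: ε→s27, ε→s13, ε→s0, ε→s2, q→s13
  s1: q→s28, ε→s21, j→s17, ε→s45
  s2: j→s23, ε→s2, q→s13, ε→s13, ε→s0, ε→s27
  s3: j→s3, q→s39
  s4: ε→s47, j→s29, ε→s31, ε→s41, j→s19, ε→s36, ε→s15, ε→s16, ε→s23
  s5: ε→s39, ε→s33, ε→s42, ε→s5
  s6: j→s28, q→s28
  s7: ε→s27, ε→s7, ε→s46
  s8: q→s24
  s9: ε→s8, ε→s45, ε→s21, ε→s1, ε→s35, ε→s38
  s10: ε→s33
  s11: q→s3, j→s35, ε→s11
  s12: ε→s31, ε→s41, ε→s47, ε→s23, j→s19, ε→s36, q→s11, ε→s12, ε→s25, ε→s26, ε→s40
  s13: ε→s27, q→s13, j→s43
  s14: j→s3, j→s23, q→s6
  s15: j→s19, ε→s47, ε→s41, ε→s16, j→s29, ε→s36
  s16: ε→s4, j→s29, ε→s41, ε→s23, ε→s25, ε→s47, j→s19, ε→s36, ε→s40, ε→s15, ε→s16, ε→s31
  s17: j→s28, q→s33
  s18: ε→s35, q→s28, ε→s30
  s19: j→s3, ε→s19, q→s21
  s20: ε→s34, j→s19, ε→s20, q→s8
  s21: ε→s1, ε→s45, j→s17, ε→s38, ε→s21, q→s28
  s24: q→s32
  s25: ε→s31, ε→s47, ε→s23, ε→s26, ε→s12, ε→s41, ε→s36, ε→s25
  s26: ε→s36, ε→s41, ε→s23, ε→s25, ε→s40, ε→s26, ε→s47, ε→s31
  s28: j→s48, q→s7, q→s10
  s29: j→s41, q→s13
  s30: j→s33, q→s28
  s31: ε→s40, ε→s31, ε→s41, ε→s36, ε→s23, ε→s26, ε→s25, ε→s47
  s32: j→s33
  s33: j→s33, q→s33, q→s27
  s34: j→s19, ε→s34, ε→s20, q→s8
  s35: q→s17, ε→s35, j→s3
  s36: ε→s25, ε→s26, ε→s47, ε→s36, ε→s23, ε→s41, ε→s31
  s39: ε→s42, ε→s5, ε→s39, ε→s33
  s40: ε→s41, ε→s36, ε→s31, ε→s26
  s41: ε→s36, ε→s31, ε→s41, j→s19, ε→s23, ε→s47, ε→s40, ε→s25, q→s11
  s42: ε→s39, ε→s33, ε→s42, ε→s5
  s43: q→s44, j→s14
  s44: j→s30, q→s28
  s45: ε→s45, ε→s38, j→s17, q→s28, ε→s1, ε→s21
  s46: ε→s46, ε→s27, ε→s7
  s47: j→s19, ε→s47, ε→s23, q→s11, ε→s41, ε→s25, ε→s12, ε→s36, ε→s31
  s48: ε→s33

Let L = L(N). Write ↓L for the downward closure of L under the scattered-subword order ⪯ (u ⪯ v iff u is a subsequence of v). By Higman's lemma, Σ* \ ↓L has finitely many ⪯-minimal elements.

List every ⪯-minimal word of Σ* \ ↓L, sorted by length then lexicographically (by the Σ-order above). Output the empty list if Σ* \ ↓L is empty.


A = [jqqq, jjjq, qjqqj, qjqjj, jjqqj, jjqjjj].

|Q|=49, |F|=19, |δ|=193 (133 ε).
min D↑ (16 st, q0=0, F={14}): 0:q→1,j→2 1:q→1,j→3 2:q→4,j→5 3:q→6,j→7 4:q→8,j→9 5:q→10,j→8 6:q→11,j→12 7:q→13,j→8 8:q→14,j→8 9:q→15,j→8 10:q→11,j→15 11:q→14,j→14 12:q→11,j→14 13:q→11,j→11 14:q→14,j→14 15:q→14,j→11 (ε-aug+det+¬).
'jqqq': |S_i|=[35, 33, 21, 12, 8] end={s10,s27,s33,s39,s42,s46,s5,s7} ∉↓L; 4/4 deletions ∈↓L.
'jjjq': run [35, 33, 22, 13, 8] end={s10,s27,s33,s39,s42,s46,s5,s7} rej; 4/4 single-dels accept.
'qjqqj': |S_i|=[35, 25, 19, 14, 7, 3] end={s27,s33,s48} — reject; 5/5 single-dels accept.
'qjqjj': run [35, 25, 19, 14, 8, 3] end={s27,s33,s48} rej; 5/5 del acc.
'jjqqj': run [35, 33, 22, 16, 7, 3] end={s27,s33,s48} rej; 5/5 single-dels accept.
'jjqjjj': |S_i|=[35, 33, 22, 16, 8, 7, 3] end={s27,s33,s48} rej; 6/6 single-dels accept.
6 minimals (antichain).


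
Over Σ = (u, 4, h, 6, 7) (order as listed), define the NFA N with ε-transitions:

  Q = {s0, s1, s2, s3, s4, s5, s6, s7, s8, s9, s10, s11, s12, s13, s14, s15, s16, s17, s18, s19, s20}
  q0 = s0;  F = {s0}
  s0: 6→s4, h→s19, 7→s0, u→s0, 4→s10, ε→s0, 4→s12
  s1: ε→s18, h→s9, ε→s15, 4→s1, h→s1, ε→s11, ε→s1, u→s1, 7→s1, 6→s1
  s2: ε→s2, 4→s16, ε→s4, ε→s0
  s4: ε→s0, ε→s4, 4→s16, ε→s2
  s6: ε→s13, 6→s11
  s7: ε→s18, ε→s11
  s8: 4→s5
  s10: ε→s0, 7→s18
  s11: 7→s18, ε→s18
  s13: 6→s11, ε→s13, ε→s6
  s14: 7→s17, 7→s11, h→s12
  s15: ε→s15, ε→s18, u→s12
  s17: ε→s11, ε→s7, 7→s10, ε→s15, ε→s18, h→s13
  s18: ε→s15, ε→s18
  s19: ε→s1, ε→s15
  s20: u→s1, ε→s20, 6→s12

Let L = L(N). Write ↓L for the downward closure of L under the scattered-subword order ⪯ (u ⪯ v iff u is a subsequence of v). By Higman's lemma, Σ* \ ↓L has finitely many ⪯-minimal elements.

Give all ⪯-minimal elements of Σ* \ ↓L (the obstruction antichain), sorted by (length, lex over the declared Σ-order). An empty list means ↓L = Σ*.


min(Σ*\↓L) = [h].

|Q|=21, |F|=1, |δ|=56 (29 ε).
min D↑ (2 st, q0=0, F={1}): 0:u→0,4→0,h→1,6→0,7→0 1:u→1,4→1,h→1,6→1,7→1.
'h': run [12, 7] end={s1,s11,s12,s15,s18,s19,s9} — reject; 1/1 del acc.
1 words, ⪯-incomp.


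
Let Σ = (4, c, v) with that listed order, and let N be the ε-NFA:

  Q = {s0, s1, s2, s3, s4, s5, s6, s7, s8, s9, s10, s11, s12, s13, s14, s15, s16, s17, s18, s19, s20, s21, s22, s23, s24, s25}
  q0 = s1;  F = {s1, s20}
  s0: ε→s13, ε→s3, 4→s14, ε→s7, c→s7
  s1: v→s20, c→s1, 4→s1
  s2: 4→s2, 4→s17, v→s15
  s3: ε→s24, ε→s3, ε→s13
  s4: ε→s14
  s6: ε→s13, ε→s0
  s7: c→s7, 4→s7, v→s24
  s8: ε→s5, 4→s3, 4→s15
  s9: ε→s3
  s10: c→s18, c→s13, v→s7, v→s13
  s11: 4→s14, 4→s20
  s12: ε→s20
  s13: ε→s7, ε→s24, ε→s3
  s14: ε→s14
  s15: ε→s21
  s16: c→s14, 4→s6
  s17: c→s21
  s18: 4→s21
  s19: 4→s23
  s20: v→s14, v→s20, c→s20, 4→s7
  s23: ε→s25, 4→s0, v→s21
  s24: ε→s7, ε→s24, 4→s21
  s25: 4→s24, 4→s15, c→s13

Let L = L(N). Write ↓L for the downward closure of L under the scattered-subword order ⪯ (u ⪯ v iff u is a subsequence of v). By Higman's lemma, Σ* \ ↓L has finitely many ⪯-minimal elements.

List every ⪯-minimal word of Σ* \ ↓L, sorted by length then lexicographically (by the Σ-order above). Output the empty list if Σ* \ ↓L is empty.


A = [v4].

|Q|=26, |F|=2, |δ|=54 (20 ε).
min D↑ (3 st, q0=0, F={2}): 0:4→0,c→0,v→1 1:4→2,c→1,v→1 2:4→2,c→2,v→2 [Hopcroft].
'v4': N↓-sim [6, 5, 3] end={s21,s24,s7} — reject; 2/2 deletions ∈↓L.
1 minimals (antichain).


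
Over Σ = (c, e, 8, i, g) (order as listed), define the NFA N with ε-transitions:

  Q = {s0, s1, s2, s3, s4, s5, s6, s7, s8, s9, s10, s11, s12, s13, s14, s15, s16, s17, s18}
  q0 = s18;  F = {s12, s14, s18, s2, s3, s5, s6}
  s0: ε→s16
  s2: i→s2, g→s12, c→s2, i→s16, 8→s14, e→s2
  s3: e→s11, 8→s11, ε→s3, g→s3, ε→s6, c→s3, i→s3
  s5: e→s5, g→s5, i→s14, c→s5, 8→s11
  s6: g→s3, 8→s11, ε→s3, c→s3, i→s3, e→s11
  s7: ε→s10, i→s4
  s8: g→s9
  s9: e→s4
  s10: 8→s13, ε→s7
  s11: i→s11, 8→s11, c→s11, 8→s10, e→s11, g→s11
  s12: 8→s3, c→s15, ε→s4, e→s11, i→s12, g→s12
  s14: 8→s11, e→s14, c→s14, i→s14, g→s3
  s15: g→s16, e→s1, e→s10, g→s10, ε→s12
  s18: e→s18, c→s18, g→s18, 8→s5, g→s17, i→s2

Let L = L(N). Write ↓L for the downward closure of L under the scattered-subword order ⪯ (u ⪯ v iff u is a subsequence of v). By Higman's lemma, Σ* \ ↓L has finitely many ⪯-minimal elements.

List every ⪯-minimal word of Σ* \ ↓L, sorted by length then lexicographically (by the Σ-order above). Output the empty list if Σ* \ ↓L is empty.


Antichain: [88, ige].

|Q|=19, |F|=7, |δ|=59 (8 ε).
min D↑ (7 st, q0=0, F={3}): 0:c→0,e→0,8→1,i→2,g→0 1:c→1,e→1,8→3,i→4,g→1 2:c→2,e→2,8→4,i→2,g→5 3:c→3,e→3,8→3,i→3,g→3 4:c→4,e→4,8→3,i→4,g→6 5:c→5,e→3,8→6,i→5,g→5 6:c→6,e→3,8→3,i→6,g→6 [Hopcroft].
'88': |S_i|=[16, 9, 5] end={s10,s11,s13,s4,s7} rej; 2/2 single-dels accept.
'ige': run [16, 13, 11, 6] end={s1,s10,s11,s13,s4,s7} — reject; 3/3 del acc.
2 minimals (antichain).


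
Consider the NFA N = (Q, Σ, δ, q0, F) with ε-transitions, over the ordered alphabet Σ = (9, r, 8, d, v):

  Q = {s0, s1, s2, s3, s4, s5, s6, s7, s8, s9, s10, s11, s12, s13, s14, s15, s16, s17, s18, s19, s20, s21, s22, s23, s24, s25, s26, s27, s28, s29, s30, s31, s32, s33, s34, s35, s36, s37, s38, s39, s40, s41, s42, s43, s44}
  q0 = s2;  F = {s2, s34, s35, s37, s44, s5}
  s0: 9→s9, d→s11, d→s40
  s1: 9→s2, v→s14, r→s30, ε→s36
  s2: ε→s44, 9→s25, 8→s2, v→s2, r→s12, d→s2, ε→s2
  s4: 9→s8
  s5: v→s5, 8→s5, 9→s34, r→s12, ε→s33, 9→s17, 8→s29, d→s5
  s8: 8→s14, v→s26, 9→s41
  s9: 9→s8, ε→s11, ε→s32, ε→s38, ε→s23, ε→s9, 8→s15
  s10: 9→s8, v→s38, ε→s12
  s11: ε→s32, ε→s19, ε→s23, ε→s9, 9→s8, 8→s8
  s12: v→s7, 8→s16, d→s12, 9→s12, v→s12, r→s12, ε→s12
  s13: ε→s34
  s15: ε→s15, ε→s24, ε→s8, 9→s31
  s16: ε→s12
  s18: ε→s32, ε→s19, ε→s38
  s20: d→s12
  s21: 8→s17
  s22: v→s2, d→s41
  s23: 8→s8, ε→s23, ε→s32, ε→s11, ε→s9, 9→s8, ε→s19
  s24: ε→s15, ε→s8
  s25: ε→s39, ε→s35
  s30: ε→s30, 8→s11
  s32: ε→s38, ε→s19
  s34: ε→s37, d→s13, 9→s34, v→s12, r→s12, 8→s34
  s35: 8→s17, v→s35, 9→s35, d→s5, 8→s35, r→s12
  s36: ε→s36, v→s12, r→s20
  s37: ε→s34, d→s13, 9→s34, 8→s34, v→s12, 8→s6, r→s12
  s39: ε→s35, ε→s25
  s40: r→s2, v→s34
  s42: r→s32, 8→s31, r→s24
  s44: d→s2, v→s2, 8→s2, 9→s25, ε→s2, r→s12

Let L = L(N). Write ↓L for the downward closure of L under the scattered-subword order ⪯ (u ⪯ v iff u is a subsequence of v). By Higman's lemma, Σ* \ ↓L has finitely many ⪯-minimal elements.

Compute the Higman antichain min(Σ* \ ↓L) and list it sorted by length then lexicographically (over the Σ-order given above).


Antichain: [r, 9d9v].

|Q|=45, |F|=6, |δ|=112 (41 ε).
min D↑ (5 st, q0=0, F={2}): 0:9→1,r→2,8→0,d→0,v→0 1:9→1,r→2,8→1,d→3,v→1 2:9→2,r→2,8→2,d→2,v→2 3:9→4,r→2,8→3,d→3,v→3 4:9→4,r→2,8→4,d→4,v→2 (ε-aug+det+¬).
'r': run [16, 3] end={s12,s16,s7} ∉↓L; 1/1 del acc.
'9d9v': |S_i|=[16, 14, 11, 8, 3] end={s12,s16,s7} ∉↓L; 4/4 del acc.
2 minimals (antichain).


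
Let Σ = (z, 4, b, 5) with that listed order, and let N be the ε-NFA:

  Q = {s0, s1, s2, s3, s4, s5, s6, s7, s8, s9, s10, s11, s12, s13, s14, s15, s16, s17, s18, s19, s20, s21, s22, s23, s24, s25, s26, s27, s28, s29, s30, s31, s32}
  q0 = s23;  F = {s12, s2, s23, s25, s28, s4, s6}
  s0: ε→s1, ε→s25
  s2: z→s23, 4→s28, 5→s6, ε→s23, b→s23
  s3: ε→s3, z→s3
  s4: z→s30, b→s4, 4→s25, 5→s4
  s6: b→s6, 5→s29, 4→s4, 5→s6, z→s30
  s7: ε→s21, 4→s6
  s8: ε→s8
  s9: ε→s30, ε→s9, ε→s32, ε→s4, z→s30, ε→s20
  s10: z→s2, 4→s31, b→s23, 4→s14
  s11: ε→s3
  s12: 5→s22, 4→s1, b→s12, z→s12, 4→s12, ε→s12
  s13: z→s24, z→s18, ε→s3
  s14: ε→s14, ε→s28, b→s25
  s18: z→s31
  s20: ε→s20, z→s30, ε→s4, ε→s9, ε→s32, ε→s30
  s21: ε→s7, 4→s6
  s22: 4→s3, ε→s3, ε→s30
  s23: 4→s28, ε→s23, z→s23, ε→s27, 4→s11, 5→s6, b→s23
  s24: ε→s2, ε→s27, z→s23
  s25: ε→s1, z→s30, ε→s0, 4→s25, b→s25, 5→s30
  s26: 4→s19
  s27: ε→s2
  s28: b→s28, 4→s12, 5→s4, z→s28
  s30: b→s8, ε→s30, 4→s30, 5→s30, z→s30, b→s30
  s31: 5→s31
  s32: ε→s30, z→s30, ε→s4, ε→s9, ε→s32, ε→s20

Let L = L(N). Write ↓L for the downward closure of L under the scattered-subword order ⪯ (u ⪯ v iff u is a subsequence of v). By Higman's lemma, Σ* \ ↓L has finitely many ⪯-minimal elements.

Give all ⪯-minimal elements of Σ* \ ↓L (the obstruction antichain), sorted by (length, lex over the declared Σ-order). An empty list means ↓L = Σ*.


min(Σ*\↓L) = [5z, 445].

|Q|=33, |F|=7, |δ|=91 (37 ε).
min D↑ (7 st, q0=0, F={5}): 0:z→0,4→1,b→0,5→2 1:z→1,4→3,b→1,5→4 2:z→5,4→4,b→2,5→2 3:z→3,4→3,b→3,5→5 4:z→5,4→6,b→4,5→4 5:z→5,4→5,b→5,5→5 6:z→5,4→6,b→6,5→5.
'5z': |S_i|=[16, 10, 3] end={s3,s30,s8} rej; 2/2 deletions ∈↓L.
'445': run [16, 11, 8, 4] end={s22,s3,s30,s8} — reject; 3/3 single-dels accept.
2 minimals (antichain).


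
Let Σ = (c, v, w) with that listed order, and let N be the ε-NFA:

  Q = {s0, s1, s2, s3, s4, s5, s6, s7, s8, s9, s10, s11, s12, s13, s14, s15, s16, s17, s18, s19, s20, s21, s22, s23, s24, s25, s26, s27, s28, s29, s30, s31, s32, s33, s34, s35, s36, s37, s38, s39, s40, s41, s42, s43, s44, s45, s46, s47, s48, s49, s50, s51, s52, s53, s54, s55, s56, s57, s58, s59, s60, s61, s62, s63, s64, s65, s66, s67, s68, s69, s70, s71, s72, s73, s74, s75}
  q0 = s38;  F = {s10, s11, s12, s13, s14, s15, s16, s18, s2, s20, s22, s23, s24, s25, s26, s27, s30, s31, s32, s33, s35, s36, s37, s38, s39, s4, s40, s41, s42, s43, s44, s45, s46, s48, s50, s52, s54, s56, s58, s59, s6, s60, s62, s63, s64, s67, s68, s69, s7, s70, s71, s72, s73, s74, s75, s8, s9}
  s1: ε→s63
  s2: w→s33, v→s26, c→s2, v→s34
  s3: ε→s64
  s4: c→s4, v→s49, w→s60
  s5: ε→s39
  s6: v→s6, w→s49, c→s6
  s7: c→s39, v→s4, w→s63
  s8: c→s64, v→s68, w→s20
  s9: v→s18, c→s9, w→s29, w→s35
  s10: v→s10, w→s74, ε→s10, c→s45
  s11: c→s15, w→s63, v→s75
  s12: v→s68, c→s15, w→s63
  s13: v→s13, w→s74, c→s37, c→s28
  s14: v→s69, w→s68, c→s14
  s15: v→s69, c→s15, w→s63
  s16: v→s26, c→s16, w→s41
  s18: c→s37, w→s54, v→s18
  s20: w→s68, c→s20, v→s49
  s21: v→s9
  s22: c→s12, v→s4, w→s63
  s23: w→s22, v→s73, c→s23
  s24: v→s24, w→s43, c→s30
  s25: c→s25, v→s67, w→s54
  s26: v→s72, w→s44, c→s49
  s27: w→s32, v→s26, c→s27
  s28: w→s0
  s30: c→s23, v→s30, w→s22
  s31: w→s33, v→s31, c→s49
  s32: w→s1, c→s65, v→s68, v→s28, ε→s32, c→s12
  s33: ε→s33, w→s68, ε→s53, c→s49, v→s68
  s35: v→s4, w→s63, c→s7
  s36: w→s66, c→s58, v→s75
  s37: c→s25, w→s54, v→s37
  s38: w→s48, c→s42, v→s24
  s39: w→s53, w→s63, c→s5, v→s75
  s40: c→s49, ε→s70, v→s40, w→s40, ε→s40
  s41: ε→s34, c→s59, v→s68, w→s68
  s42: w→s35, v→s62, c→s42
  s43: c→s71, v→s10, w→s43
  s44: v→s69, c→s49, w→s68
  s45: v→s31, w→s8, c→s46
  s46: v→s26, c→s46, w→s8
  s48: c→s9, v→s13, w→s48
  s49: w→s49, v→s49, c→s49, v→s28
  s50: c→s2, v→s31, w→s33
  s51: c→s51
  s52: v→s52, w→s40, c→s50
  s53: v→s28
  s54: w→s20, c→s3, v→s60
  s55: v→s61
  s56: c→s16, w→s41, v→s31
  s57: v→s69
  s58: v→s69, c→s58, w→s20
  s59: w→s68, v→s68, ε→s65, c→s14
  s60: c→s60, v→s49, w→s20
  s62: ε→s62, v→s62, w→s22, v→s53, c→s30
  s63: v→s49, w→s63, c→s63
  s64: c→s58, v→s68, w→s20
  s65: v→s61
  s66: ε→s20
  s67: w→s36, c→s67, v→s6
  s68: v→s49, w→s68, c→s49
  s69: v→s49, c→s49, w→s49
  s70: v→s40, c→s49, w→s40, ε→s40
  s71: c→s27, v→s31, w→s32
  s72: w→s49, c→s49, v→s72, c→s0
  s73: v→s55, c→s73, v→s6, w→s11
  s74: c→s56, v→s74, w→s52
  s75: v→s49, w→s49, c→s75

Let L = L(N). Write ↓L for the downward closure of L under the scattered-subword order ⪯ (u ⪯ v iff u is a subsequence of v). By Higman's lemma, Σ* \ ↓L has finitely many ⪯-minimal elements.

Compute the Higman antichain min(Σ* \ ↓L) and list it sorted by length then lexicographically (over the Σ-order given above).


|Q|=76, |F|=57, |δ|=205 (14 ε).
min D↑ (57 st, q0=0, F={22}): 0:c→1,v→2,w→3 1:c→1,v→4,w→5 2:c→6,v→2,w→7 3:c→8,v→9,w→3 4:c→6,v→4,w→10 5:c→11,v→12,w→13 6:c→14,v→6,w→10 7:c→15,v→16,w→7 8:c→8,v→17,w→5 9:c→18,v→9,w→19 10:c→20,v→12,w→13 11:c→21,v→12,w→13 12:c→12,v→22,w→23 13:c→13,v→22,w→13 14:c→14,v→24,w→10 15:c→25,v→26,w→27 16:c→28,v→16,w→19 17:c→18,v→17,w→29 18:c→30,v→18,w→29 19:c→31,v→19,w→32 20:c→33,v→34,w→13 21:c→21,v→35,w→13 22:c→22,v→22,w→22 23:c→23,v→22,w→36 24:c→24,v→37,w→38 25:c→25,v→39,w→27 26:c→22,v→26,w→40 27:c→20,v→34,w→13 28:c→41,v→26,w→42 29:c→43,v→23,w→36 30:c→30,v→44,w→29 31:c→45,v→26,w→46 32:c→47,v→32,w→48 33:c→33,v→49,w→13 34:c→22,v→22,w→34 35:c→35,v→22,w→22 36:c→36,v→22,w→34 37:c→37,v→37,w→22 38:c→33,v→35,w→13 39:c→22,v→50,w→51 40:c→22,v→34,w→34 41:c→41,v→39,w→42 42:c→43,v→34,w→36 43:c→52,v→34,w→36 44:c→44,v→37,w→53 45:c→45,v→39,w→46 46:c→54,v→34,w→34 47:c→55,v→26,w→40 48:c→22,v→48,w→48 49:c→22,v→22,w→22 50:c→22,v→50,w→22 51:c→22,v→49,w→34 52:c→52,v→49,w→36 53:c→52,v→35,w→36 54:c→56,v→34,w→34 55:c→55,v→39,w→40 56:c→56,v→49,w→34 (ε-aug+det+¬).
'cwvv': N↓-sim [70, 60, 37, 10, 3] end={s0,s28,s49} — reject; 4/4 deletions ∈↓L.
'cwwv': N↓-sim [70, 60, 37, 10, 3] end={s0,s28,s49} rej; 4/4 del acc.
'vwcvc': run [70, 61, 49, 38, 13, 3] end={s0,s28,s49} rej; 5/5 single-dels accept.
'cwccvw': run [70, 60, 37, 23, 16, 5, 3] end={s0,s28,s49} ∉↓L; 6/6 del acc.
'vccvvw': |S_i|=[70, 61, 51, 44, 24, 9, 3] end={s0,s28,s49} ∉↓L; 6/6 del acc.
'wvwwwc': N↓-sim [70, 62, 45, 35, 24, 10, 3] end={s0,s28,s49} ∉↓L; 6/6 single-dels accept.
6 words, ⪯-incomp.

A = [cwvv, cwwv, vwcvc, cwccvw, vccvvw, wvwwwc].


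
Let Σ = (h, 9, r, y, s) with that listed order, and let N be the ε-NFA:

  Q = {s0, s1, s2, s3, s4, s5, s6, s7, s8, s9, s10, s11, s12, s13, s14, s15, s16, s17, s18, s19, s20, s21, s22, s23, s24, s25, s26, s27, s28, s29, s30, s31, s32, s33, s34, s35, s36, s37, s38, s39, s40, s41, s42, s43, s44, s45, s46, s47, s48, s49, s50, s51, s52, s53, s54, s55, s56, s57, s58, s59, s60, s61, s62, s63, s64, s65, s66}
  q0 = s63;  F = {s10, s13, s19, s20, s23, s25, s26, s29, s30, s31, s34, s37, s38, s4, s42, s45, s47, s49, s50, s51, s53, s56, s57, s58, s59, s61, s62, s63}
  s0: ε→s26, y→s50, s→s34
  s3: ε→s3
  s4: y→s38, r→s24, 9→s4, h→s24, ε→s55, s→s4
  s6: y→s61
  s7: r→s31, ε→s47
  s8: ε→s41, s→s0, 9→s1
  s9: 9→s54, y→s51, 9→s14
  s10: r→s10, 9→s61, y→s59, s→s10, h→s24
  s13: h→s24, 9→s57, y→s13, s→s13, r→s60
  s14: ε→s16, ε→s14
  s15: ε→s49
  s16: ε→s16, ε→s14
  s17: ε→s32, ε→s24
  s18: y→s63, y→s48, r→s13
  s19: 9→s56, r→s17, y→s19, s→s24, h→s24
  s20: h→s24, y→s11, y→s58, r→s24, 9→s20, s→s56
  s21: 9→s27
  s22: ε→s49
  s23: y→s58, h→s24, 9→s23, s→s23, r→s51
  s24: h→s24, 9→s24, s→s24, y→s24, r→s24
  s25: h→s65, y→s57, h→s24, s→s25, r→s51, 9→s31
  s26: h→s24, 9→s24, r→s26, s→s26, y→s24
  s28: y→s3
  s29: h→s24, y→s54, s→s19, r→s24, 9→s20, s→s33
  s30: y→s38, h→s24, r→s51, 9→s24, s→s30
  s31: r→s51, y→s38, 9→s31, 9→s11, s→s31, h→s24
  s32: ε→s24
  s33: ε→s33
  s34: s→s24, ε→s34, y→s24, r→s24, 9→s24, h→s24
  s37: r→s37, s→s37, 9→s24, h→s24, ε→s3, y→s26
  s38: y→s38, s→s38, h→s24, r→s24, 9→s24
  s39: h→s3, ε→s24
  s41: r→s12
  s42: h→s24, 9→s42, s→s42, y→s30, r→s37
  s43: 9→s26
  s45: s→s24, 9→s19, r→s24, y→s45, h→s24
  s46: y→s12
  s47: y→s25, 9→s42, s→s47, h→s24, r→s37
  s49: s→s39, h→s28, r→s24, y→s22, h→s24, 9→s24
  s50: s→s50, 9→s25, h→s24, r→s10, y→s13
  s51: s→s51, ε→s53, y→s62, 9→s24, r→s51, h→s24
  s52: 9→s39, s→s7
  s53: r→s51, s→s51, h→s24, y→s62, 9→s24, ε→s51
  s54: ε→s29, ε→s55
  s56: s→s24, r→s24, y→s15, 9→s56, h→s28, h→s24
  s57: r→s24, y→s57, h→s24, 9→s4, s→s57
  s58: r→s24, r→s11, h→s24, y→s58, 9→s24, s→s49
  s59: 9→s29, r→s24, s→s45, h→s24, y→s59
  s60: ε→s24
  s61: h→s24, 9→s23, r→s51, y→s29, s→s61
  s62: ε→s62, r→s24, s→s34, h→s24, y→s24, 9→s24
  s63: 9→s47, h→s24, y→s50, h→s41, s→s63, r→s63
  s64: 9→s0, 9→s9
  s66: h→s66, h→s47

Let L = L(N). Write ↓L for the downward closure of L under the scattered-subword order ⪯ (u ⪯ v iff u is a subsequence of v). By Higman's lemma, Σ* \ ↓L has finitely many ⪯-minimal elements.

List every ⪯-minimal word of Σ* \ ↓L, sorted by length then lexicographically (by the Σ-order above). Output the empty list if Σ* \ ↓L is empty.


min(Σ*\↓L) = [h, 9r9, yyr, 99y9, 9ryy, yryss].

|Q|=67, |F|=28, |δ|=201 (24 ε).
min D↑ (28 st, q0=0, F={1}): 0:h→1,9→2,r→0,y→3,s→0 1:h→1,9→1,r→1,y→1,s→1 2:h→1,9→4,r→5,y→6,s→2 3:h→1,9→6,r→7,y→8,s→3 4:h→1,9→4,r→5,y→9,s→4 5:h→1,9→1,r→5,y→10,s→5 6:h→1,9→11,r→12,y→13,s→6 7:h→1,9→14,r→7,y→15,s→7 8:h→1,9→13,r→1,y→8,s→8 9:h→1,9→1,r→12,y→16,s→9 10:h→1,9→1,r→10,y→1,s→10 11:h→1,9→11,r→12,y→16,s→11 12:h→1,9→1,r→12,y→17,s→12 13:h→1,9→18,r→1,y→13,s→13 14:h→1,9→19,r→12,y→20,s→14 15:h→1,9→20,r→1,y→15,s→21 16:h→1,9→1,r→1,y→16,s→16 17:h→1,9→1,r→1,y→1,s→22 18:h→1,9→18,r→1,y→16,s→18 19:h→1,9→19,r→12,y→23,s→19 20:h→1,9→24,r→1,y→20,s→25 21:h→1,9→25,r→1,y→21,s→1 22:h→1,9→1,r→1,y→1,s→1 23:h→1,9→1,r→1,y→23,s→26 24:h→1,9→24,r→1,y→23,s→27 25:h→1,9→27,r→1,y→25,s→1 26:h→1,9→1,r→1,y→26,s→1 27:h→1,9→27,r→1,y→26,s→1.
'h': run [44, 6] end={s12,s24,s28,s3,s41,s65} ∉↓L; 1/1 deletions ∈↓L.
'9r9': run [44, 35, 11, 1] end={s24} ∉↓L; 3/3 deletions ∈↓L.
'yyr': N↓-sim [44, 38, 27, 5] end={s11,s17,s24,s32,s60} ∉↓L; 3/3 deletions ∈↓L.
'99y9': run [44, 35, 24, 16, 1] end={s24} ∉↓L; 4/4 single-dels accept.
'9ryy': |S_i|=[44, 35, 11, 4, 1] end={s24} ∉↓L; 4/4 deletions ∈↓L.
'yryss': |S_i|=[44, 38, 29, 22, 14, 3] end={s24,s3,s39} rej; 5/5 single-dels accept.
6 words, ⪯-incomp.


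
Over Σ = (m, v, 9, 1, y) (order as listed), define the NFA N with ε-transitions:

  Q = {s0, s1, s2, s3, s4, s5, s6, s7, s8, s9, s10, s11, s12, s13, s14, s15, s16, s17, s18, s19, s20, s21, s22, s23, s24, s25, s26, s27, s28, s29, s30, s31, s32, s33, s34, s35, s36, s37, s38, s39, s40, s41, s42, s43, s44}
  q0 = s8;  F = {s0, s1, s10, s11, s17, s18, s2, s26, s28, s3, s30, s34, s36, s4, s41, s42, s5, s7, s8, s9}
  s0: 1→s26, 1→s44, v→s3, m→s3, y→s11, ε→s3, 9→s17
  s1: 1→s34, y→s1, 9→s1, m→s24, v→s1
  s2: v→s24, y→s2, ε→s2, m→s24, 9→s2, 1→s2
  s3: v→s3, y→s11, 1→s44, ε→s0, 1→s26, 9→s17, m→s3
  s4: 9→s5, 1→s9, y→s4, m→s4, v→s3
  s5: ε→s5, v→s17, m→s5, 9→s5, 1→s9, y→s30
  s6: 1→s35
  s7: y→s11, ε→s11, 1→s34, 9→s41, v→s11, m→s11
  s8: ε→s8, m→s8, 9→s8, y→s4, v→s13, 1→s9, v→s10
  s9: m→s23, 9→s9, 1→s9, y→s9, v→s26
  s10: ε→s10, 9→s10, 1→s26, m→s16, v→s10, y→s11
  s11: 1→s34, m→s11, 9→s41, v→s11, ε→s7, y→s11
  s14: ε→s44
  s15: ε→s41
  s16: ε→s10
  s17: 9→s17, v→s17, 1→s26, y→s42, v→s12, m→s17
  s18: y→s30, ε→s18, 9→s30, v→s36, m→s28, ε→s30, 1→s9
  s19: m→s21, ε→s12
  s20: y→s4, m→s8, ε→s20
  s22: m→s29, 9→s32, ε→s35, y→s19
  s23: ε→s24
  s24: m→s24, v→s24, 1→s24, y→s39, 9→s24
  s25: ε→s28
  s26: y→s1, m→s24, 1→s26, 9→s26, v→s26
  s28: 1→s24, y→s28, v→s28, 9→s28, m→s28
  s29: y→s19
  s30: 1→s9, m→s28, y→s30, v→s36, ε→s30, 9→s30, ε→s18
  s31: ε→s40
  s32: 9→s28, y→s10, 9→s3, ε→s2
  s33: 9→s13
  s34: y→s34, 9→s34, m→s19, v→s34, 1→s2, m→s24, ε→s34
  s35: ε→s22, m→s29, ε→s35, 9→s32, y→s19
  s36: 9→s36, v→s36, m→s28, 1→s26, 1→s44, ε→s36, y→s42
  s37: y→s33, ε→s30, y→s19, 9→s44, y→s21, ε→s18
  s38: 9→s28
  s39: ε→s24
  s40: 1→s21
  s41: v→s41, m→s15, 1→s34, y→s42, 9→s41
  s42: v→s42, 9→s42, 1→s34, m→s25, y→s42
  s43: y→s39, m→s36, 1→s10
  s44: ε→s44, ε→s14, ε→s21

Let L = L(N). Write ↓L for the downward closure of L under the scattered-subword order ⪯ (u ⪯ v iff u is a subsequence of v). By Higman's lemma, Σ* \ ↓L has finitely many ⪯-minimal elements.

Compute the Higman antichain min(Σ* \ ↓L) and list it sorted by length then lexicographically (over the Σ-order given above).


Antichain: [1m, vy11v, y9ym1].

|Q|=45, |F|=20, |δ|=167 (32 ε).
min D↑ (18 st, q0=0, F={6}): 0:m→0,v→1,9→0,1→2,y→3 1:m→1,v→1,9→1,1→4,y→5 2:m→6,v→4,9→2,1→2,y→2 3:m→3,v→7,9→8,1→2,y→3 4:m→6,v→4,9→4,1→4,y→9 5:m→5,v→5,9→10,1→11,y→5 6:m→6,v→6,9→6,1→6,y→6 7:m→7,v→7,9→12,1→4,y→5 8:m→8,v→12,9→8,1→2,y→13 9:m→6,v→9,9→9,1→11,y→9 10:m→10,v→10,9→10,1→11,y→14 11:m→6,v→11,9→11,1→15,y→11 12:m→12,v→12,9→12,1→4,y→14 13:m→16,v→17,9→13,1→2,y→13 14:m→16,v→14,9→14,1→11,y→14 15:m→6,v→6,9→15,1→15,y→15 16:m→16,v→16,9→16,1→6,y→16 17:m→16,v→17,9→17,1→4,y→14 (ε-aug+det+¬).
'1m': run [32, 13, 6] end={s12,s19,s21,s23,s24,s39} ∉↓L; 2/2 del acc.
'vy11v': run [32, 25, 15, 7, 3, 2] end={s24,s39} — reject; 5/5 deletions ∈↓L.
'y9ym1': |S_i|=[32, 28, 23, 19, 8, 2] end={s24,s39} — reject; 5/5 single-dels accept.
3 obstructions.


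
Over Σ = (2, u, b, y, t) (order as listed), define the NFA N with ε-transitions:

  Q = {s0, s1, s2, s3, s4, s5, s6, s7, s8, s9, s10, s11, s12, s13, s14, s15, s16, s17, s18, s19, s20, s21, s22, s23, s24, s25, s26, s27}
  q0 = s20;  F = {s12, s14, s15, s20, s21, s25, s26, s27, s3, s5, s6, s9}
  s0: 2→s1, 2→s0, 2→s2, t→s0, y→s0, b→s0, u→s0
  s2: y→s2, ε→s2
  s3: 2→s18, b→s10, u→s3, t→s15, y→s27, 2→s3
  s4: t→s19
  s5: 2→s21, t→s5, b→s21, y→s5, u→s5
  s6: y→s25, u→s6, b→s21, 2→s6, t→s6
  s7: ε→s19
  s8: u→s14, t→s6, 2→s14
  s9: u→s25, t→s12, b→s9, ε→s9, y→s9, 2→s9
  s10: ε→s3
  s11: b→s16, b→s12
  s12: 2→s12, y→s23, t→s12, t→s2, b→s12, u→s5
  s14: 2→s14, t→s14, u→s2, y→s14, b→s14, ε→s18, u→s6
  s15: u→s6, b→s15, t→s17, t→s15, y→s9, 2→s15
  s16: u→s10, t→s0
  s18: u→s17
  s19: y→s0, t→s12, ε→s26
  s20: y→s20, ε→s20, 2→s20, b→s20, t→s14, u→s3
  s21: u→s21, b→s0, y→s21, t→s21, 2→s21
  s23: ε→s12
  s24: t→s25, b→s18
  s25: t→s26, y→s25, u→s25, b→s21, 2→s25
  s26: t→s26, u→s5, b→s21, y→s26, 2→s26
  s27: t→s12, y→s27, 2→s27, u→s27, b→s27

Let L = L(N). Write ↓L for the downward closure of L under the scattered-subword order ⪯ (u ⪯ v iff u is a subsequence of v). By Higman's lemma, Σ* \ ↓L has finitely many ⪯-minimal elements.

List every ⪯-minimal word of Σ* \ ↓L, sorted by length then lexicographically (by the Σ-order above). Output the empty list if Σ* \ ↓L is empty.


A = [tubb, uytu2b].

|Q|=28, |F|=12, |δ|=93 (8 ε).
min D↑ (13 st, q0=0, F={11}): 0:2→0,u→1,b→0,y→0,t→2 1:2→1,u→1,b→1,y→3,t→4 2:2→2,u→5,b→2,y→2,t→2 3:2→3,u→3,b→3,y→3,t→6 4:2→4,u→5,b→4,y→7,t→4 5:2→5,u→5,b→8,y→9,t→5 6:2→6,u→10,b→6,y→6,t→6 7:2→7,u→9,b→7,y→7,t→6 8:2→8,u→8,b→11,y→8,t→8 9:2→9,u→9,b→8,y→9,t→12 10:2→8,u→10,b→8,y→10,t→10 11:2→11,u→11,b→11,y→11,t→11 12:2→12,u→10,b→8,y→12,t→12.
'tubb': N↓-sim [19, 15, 9, 4, 3] end={s0,s1,s2} — reject; 4/4 single-dels accept.
'uytu2b': run [19, 17, 11, 8, 5, 4, 3] end={s0,s1,s2} rej; 6/6 deletions ∈↓L.
2 words, ⪯-incomp.


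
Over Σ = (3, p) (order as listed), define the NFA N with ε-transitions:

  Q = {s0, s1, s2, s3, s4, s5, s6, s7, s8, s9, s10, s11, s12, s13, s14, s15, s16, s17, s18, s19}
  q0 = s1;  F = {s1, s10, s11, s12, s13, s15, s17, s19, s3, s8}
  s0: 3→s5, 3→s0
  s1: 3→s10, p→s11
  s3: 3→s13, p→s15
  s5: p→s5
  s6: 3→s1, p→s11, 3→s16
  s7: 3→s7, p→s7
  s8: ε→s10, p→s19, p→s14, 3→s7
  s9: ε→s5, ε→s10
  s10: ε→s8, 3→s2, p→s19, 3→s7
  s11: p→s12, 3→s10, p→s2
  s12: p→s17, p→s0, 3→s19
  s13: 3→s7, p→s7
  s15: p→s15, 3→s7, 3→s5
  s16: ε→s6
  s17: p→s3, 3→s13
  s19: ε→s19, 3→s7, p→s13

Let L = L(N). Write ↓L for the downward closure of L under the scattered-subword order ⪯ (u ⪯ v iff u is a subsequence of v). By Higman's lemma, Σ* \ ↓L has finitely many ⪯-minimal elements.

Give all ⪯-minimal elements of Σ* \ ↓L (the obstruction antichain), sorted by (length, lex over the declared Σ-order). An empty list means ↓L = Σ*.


|Q|=20, |F|=10, |δ|=39 (6 ε).
min D↑ (10 st, q0=0, F={3}): 0:3→1,p→2 1:3→3,p→4 2:3→1,p→5 3:3→3,p→3 4:3→3,p→6 5:3→4,p→7 6:3→3,p→3 7:3→6,p→8 8:3→6,p→9 9:3→3,p→9 (ε-aug+det+¬).
'33': N↓-sim [15, 9, 4] end={s0,s2,s5,s7} rej; 2/2 del acc.
'3ppp': N↓-sim [15, 9, 5, 3, 2] end={s5,s7} rej; 4/4 deletions ∈↓L.
'pp3pp': |S_i|=[15, 14, 11, 5, 3, 2] end={s5,s7} ∉↓L; 5/5 del acc.
'ppp3p': |S_i|=[15, 14, 11, 7, 4, 2] end={s5,s7} rej; 5/5 del acc.
'ppppp3': N↓-sim [15, 14, 11, 7, 5, 3, 2] end={s5,s7} — reject; 6/6 del acc.
5 minimals (antichain).

A = [33, 3ppp, pp3pp, ppp3p, ppppp3].


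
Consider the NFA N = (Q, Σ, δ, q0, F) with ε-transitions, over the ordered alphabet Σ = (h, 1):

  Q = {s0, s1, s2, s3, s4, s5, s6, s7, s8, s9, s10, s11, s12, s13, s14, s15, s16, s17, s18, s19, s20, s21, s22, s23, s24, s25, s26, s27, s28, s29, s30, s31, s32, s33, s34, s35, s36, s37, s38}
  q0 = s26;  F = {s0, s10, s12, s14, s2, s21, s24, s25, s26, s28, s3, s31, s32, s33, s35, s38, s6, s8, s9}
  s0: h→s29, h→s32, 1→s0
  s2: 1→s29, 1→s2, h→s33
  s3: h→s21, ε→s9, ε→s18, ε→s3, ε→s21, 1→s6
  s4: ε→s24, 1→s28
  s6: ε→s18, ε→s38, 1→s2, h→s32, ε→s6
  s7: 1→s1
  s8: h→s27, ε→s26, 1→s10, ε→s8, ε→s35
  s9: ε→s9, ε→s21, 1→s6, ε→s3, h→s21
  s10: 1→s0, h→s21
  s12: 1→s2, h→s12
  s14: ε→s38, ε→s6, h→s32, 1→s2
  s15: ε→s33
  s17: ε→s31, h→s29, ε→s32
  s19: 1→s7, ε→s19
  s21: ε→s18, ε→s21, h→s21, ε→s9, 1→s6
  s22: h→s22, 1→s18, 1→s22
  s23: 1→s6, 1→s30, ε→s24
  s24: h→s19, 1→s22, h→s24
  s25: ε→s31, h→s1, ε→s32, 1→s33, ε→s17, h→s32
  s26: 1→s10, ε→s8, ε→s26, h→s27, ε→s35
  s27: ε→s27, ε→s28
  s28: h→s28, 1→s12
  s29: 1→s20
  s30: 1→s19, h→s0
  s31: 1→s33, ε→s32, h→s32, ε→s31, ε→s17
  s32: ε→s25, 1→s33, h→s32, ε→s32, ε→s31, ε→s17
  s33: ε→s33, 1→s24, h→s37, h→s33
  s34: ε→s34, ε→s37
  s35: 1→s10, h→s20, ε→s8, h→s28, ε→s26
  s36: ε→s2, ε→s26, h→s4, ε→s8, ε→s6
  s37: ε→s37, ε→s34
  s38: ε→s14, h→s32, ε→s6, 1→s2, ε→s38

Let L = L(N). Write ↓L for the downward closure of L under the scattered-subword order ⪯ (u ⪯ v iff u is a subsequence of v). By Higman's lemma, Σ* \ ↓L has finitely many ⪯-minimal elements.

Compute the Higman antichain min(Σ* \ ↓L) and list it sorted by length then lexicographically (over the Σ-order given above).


A = [h11h11, 11h111].

|Q|=39, |F|=19, |δ|=110 (53 ε).
min D↑ (12 st, q0=0, F={11}): 0:h→1,1→2 1:h→1,1→3 2:h→4,1→5 3:h→3,1→6 4:h→4,1→7 5:h→8,1→5 6:h→9,1→6 7:h→8,1→6 8:h→8,1→9 9:h→9,1→10 10:h→10,1→11 11:h→11,1→11 (ε-aug+det+¬).
'h11h11': run [30, 25, 20, 12, 9, 6, 4] end={s1,s18,s22,s7} — reject; 6/6 single-dels accept.
'11h111': N↓-sim [30, 25, 20, 15, 10, 6, 4] end={s1,s18,s22,s7} ∉↓L; 6/6 deletions ∈↓L.
2 words, ⪯-incomp.
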